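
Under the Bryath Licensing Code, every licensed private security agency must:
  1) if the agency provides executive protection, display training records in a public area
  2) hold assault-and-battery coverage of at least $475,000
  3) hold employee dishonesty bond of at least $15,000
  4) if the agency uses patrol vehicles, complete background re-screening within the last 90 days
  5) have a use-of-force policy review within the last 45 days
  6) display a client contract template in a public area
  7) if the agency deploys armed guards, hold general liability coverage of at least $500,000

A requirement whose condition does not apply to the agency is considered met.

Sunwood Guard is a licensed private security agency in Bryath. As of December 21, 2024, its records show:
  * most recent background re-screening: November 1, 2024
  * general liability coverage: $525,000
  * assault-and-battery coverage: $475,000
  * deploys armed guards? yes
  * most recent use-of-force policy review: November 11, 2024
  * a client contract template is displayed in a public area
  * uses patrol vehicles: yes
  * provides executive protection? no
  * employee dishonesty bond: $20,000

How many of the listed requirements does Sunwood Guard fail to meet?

0

1. condition 'provides executive protection' does not hold → requirement n/a → met
2. assault-and-battery coverage $475,000 ≥ $475,000 → met
3. employee dishonesty bond $20,000 ≥ $15,000 → met
4. condition 'uses patrol vehicles' holds; background re-screening 50 days ago vs limit 90 → met
5. use-of-force policy review 40 days ago vs limit 45 → met
6. client contract template present → met
7. condition 'deploys armed guards' holds; general liability coverage $525,000 ≥ $500,000 → met
Not met: 0 of 7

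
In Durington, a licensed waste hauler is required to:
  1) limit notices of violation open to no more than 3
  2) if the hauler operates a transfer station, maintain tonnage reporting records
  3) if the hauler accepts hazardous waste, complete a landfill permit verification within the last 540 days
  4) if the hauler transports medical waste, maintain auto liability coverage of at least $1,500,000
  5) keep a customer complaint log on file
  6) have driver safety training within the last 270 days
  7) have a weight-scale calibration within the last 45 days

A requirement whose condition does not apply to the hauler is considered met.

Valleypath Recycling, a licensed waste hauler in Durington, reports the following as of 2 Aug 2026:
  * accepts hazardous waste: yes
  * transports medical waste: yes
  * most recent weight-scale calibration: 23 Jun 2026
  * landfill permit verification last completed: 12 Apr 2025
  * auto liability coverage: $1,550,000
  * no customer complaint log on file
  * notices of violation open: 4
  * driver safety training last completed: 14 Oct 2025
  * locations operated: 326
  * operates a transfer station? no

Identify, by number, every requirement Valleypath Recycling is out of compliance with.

1, 5, 6

1. notices of violation open 4 > 3 → not met
2. condition 'operates a transfer station' does not hold → requirement n/a → met
3. condition 'accepts hazardous waste' holds; landfill permit verification 477 days ago vs limit 540 → met
4. condition 'transports medical waste' holds; auto liability coverage $1,550,000 ≥ $1,500,000 → met
5. customer complaint log absent → not met
6. driver safety training 292 days ago vs limit 270 → not met
7. weight-scale calibration 40 days ago vs limit 45 → met
Not met: 1, 5, 6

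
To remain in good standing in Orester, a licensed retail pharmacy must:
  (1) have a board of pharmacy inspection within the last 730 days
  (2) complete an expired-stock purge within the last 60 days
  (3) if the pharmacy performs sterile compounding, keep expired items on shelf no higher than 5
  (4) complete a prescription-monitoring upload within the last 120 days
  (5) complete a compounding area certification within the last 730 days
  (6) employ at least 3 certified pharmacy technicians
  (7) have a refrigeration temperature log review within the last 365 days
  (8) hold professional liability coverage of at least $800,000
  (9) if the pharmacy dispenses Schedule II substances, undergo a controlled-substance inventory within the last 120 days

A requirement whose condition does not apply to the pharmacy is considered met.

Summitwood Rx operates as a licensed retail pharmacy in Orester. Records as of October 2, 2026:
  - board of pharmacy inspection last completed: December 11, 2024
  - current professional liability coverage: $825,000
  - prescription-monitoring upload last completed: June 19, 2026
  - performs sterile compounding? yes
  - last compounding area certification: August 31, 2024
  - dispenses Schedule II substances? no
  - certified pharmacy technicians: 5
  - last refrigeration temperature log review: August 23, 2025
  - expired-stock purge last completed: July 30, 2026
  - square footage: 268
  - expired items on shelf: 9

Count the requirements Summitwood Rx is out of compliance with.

4

1. board of pharmacy inspection 660 days ago vs limit 730 → met
2. expired-stock purge 64 days ago vs limit 60 → not met
3. condition 'performs sterile compounding' holds; expired items on shelf 9 > 5 → not met
4. prescription-monitoring upload 105 days ago vs limit 120 → met
5. compounding area certification 762 days ago vs limit 730 → not met
6. certified pharmacy technicians 5 ≥ 3 → met
7. refrigeration temperature log review 405 days ago vs limit 365 → not met
8. professional liability coverage $825,000 ≥ $800,000 → met
9. condition 'dispenses Schedule II substances' does not hold → requirement n/a → met
Not met: 4 of 9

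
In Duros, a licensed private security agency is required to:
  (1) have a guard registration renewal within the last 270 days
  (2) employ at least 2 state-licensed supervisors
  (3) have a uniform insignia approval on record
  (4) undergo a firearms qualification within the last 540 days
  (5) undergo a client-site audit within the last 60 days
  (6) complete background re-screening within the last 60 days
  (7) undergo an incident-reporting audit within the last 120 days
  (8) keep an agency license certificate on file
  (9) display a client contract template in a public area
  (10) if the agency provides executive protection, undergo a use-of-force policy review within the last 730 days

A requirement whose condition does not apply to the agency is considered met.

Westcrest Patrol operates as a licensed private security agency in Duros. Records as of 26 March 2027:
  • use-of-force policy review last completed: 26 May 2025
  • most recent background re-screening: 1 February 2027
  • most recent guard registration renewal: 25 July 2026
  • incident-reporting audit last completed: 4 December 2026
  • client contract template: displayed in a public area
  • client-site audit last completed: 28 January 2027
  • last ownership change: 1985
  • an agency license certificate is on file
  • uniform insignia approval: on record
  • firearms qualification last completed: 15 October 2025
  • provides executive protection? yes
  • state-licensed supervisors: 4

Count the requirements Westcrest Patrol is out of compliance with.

0

1. guard registration renewal 244 days ago vs limit 270 → met
2. state-licensed supervisors 4 ≥ 2 → met
3. uniform insignia approval present → met
4. firearms qualification 527 days ago vs limit 540 → met
5. client-site audit 57 days ago vs limit 60 → met
6. background re-screening 53 days ago vs limit 60 → met
7. incident-reporting audit 112 days ago vs limit 120 → met
8. agency license certificate present → met
9. client contract template present → met
10. condition 'provides executive protection' holds; use-of-force policy review 669 days ago vs limit 730 → met
Not met: 0 of 10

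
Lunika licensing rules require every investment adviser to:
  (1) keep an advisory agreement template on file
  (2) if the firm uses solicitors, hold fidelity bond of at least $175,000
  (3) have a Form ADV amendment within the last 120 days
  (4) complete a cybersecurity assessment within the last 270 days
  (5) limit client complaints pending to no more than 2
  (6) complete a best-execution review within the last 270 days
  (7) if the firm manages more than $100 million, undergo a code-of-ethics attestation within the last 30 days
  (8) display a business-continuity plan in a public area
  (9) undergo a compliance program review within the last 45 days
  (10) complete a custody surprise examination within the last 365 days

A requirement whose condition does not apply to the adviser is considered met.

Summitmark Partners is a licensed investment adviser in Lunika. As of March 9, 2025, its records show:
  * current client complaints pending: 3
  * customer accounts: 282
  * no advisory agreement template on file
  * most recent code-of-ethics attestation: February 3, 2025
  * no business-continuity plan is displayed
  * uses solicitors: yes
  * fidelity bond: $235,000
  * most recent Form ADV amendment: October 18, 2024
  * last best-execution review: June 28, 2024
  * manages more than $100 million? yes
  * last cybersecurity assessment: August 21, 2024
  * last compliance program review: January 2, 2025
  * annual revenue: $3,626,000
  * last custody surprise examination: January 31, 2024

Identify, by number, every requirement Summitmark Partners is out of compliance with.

1, 3, 5, 7, 8, 9, 10

1. advisory agreement template absent → not met
2. condition 'uses solicitors' holds; fidelity bond $235,000 ≥ $175,000 → met
3. Form ADV amendment 142 days ago vs limit 120 → not met
4. cybersecurity assessment 200 days ago vs limit 270 → met
5. client complaints pending 3 > 2 → not met
6. best-execution review 254 days ago vs limit 270 → met
7. condition 'manages more than $100 million' holds; code-of-ethics attestation 34 days ago vs limit 30 → not met
8. business-continuity plan absent → not met
9. compliance program review 66 days ago vs limit 45 → not met
10. custody surprise examination 403 days ago vs limit 365 → not met
Not met: 1, 3, 5, 7, 8, 9, 10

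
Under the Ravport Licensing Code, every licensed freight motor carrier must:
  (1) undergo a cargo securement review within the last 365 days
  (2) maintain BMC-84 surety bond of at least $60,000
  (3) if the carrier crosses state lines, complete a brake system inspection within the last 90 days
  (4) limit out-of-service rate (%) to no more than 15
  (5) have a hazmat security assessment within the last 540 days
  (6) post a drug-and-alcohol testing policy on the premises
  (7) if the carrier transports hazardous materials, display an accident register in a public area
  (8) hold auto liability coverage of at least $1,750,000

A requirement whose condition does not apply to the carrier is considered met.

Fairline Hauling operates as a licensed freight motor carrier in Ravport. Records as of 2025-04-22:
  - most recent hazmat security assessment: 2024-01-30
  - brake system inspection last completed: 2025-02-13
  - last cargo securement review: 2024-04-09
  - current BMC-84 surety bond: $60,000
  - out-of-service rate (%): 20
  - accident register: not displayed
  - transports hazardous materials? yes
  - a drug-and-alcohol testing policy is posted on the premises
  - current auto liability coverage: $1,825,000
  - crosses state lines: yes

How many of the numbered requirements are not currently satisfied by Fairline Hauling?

3

1. cargo securement review 378 days ago vs limit 365 → not met
2. BMC-84 surety bond $60,000 ≥ $60,000 → met
3. condition 'crosses state lines' holds; brake system inspection 68 days ago vs limit 90 → met
4. out-of-service rate (%) 20 > 15 → not met
5. hazmat security assessment 448 days ago vs limit 540 → met
6. drug-and-alcohol testing policy present → met
7. condition 'transports hazardous materials' holds; accident register absent → not met
8. auto liability coverage $1,825,000 ≥ $1,750,000 → met
Not met: 3 of 8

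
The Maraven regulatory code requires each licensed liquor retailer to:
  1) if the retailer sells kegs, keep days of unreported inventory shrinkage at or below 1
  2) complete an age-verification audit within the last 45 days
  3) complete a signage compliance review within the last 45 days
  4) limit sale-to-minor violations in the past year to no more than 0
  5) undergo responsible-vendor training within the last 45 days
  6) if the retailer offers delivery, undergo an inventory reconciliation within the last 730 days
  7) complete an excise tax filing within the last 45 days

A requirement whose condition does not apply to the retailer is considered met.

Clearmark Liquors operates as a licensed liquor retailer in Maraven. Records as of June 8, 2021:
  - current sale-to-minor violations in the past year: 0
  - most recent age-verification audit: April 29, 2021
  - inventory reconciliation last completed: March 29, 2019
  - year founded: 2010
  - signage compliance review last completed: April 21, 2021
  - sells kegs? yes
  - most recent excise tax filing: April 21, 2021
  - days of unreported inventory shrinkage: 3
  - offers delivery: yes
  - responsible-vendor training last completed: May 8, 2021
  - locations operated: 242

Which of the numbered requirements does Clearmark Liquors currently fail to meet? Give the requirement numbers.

1. condition 'sells kegs' holds; days of unreported inventory shrinkage 3 > 1 → not met
2. age-verification audit 40 days ago vs limit 45 → met
3. signage compliance review 48 days ago vs limit 45 → not met
4. sale-to-minor violations in the past year 0 ≤ 0 → met
5. responsible-vendor training 31 days ago vs limit 45 → met
6. condition 'offers delivery' holds; inventory reconciliation 802 days ago vs limit 730 → not met
7. excise tax filing 48 days ago vs limit 45 → not met
Not met: 1, 3, 6, 7

1, 3, 6, 7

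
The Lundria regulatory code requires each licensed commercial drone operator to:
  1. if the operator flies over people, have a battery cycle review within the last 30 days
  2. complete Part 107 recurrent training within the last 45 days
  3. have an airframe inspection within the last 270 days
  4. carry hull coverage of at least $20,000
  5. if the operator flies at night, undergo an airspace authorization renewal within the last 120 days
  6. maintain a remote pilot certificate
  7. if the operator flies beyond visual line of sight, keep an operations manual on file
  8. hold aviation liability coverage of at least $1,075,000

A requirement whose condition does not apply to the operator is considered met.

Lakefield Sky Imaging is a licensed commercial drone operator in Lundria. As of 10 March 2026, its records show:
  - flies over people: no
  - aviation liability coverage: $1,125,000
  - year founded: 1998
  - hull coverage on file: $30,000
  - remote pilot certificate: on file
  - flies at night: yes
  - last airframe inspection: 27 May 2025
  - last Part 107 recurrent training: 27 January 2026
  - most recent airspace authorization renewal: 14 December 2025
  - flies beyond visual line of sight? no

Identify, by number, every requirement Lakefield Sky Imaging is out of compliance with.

3

1. condition 'flies over people' does not hold → requirement n/a → met
2. Part 107 recurrent training 42 days ago vs limit 45 → met
3. airframe inspection 287 days ago vs limit 270 → not met
4. hull coverage $30,000 ≥ $20,000 → met
5. condition 'flies at night' holds; airspace authorization renewal 86 days ago vs limit 120 → met
6. remote pilot certificate present → met
7. condition 'flies beyond visual line of sight' does not hold → requirement n/a → met
8. aviation liability coverage $1,125,000 ≥ $1,075,000 → met
Not met: 3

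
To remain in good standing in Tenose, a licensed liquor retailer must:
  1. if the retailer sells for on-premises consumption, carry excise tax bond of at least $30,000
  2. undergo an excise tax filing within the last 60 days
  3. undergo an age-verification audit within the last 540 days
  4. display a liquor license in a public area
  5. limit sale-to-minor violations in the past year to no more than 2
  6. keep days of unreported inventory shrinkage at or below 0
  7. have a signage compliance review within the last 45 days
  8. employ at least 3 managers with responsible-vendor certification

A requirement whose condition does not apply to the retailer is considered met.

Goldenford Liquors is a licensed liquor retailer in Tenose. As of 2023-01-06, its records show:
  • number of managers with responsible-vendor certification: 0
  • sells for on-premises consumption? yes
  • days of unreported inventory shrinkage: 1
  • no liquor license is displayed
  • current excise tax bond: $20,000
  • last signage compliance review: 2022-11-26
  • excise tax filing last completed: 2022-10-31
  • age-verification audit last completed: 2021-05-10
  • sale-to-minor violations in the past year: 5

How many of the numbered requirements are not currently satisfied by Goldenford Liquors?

1. condition 'sells for on-premises consumption' holds; excise tax bond $20,000 < $30,000 → not met
2. excise tax filing 67 days ago vs limit 60 → not met
3. age-verification audit 606 days ago vs limit 540 → not met
4. liquor license absent → not met
5. sale-to-minor violations in the past year 5 > 2 → not met
6. days of unreported inventory shrinkage 1 > 0 → not met
7. signage compliance review 41 days ago vs limit 45 → met
8. managers with responsible-vendor certification 0 < 3 → not met
Not met: 7 of 8

7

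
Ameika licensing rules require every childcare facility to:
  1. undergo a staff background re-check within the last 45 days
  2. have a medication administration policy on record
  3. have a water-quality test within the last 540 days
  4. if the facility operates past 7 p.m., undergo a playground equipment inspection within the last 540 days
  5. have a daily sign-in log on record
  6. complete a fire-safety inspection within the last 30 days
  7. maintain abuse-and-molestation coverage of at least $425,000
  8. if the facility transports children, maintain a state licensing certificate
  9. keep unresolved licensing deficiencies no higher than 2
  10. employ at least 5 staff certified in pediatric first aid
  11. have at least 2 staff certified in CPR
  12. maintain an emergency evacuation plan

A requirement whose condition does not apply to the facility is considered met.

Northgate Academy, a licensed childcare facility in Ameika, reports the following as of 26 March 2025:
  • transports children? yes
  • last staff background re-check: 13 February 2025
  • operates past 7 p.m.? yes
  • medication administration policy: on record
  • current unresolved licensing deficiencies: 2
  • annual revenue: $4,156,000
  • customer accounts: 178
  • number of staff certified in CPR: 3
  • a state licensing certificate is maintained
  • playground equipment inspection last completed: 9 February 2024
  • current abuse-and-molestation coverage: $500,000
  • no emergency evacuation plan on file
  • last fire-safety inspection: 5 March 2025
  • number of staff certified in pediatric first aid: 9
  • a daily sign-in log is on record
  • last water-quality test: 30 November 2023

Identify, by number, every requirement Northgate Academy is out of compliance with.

12

1. staff background re-check 41 days ago vs limit 45 → met
2. medication administration policy present → met
3. water-quality test 482 days ago vs limit 540 → met
4. condition 'operates past 7 p.m.' holds; playground equipment inspection 411 days ago vs limit 540 → met
5. daily sign-in log present → met
6. fire-safety inspection 21 days ago vs limit 30 → met
7. abuse-and-molestation coverage $500,000 ≥ $425,000 → met
8. condition 'transports children' holds; state licensing certificate present → met
9. unresolved licensing deficiencies 2 ≤ 2 → met
10. staff certified in pediatric first aid 9 ≥ 5 → met
11. staff certified in CPR 3 ≥ 2 → met
12. emergency evacuation plan absent → not met
Not met: 12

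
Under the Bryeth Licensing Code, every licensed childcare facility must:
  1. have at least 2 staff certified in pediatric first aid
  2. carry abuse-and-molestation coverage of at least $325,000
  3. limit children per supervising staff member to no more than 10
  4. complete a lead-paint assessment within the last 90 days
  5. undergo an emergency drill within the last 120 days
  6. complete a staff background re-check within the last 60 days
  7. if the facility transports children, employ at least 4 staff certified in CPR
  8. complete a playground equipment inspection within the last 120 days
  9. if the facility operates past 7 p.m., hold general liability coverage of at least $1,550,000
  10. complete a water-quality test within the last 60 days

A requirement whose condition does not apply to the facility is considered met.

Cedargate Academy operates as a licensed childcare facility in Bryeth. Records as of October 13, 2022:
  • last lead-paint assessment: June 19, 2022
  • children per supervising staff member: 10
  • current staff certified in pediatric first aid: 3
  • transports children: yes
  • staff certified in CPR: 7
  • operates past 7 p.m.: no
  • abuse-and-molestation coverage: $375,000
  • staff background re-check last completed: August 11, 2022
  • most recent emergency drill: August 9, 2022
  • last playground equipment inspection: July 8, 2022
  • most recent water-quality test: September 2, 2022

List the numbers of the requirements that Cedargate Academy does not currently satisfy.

4, 6

1. staff certified in pediatric first aid 3 ≥ 2 → met
2. abuse-and-molestation coverage $375,000 ≥ $325,000 → met
3. children per supervising staff member 10 ≤ 10 → met
4. lead-paint assessment 116 days ago vs limit 90 → not met
5. emergency drill 65 days ago vs limit 120 → met
6. staff background re-check 63 days ago vs limit 60 → not met
7. condition 'transports children' holds; staff certified in CPR 7 ≥ 4 → met
8. playground equipment inspection 97 days ago vs limit 120 → met
9. condition 'operates past 7 p.m.' does not hold → requirement n/a → met
10. water-quality test 41 days ago vs limit 60 → met
Not met: 4, 6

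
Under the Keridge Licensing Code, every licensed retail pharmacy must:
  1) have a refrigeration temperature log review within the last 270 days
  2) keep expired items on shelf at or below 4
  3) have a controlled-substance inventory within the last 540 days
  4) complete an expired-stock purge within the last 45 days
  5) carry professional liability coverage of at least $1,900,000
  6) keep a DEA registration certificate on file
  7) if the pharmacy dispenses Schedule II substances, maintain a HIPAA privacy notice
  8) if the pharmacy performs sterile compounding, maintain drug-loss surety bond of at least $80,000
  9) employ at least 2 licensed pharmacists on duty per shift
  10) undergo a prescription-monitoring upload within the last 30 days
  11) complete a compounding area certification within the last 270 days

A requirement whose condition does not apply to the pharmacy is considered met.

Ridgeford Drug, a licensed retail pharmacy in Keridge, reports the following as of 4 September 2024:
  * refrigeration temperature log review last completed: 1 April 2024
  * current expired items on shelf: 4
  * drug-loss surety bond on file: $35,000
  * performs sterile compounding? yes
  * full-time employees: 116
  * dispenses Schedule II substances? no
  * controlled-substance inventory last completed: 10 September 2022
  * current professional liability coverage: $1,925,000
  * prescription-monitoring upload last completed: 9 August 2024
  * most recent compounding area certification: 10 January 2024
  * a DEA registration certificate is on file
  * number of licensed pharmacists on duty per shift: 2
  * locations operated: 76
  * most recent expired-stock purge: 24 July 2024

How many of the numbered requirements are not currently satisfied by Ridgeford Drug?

2

1. refrigeration temperature log review 156 days ago vs limit 270 → met
2. expired items on shelf 4 ≤ 4 → met
3. controlled-substance inventory 725 days ago vs limit 540 → not met
4. expired-stock purge 42 days ago vs limit 45 → met
5. professional liability coverage $1,925,000 ≥ $1,900,000 → met
6. DEA registration certificate present → met
7. condition 'dispenses Schedule II substances' does not hold → requirement n/a → met
8. condition 'performs sterile compounding' holds; drug-loss surety bond $35,000 < $80,000 → not met
9. licensed pharmacists on duty per shift 2 ≥ 2 → met
10. prescription-monitoring upload 26 days ago vs limit 30 → met
11. compounding area certification 238 days ago vs limit 270 → met
Not met: 2 of 11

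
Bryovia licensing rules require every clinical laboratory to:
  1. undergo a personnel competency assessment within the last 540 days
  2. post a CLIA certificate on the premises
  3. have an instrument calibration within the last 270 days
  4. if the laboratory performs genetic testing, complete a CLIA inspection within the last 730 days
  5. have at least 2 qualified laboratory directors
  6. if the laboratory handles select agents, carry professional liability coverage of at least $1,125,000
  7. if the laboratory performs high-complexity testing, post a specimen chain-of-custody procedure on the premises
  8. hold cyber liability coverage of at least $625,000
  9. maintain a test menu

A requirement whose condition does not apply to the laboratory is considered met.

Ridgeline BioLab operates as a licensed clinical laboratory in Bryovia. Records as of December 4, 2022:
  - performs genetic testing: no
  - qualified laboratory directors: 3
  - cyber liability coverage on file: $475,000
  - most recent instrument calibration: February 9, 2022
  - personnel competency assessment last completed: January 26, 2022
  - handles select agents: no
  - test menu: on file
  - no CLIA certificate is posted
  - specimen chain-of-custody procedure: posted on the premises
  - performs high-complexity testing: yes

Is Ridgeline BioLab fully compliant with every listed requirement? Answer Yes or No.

No

1. personnel competency assessment 312 days ago vs limit 540 → met
2. CLIA certificate absent → not met
3. instrument calibration 298 days ago vs limit 270 → not met
4. condition 'performs genetic testing' does not hold → requirement n/a → met
5. qualified laboratory directors 3 ≥ 2 → met
6. condition 'handles select agents' does not hold → requirement n/a → met
7. condition 'performs high-complexity testing' holds; specimen chain-of-custody procedure present → met
8. cyber liability coverage $475,000 < $625,000 → not met
9. test menu present → met
Not met: 2, 3, 8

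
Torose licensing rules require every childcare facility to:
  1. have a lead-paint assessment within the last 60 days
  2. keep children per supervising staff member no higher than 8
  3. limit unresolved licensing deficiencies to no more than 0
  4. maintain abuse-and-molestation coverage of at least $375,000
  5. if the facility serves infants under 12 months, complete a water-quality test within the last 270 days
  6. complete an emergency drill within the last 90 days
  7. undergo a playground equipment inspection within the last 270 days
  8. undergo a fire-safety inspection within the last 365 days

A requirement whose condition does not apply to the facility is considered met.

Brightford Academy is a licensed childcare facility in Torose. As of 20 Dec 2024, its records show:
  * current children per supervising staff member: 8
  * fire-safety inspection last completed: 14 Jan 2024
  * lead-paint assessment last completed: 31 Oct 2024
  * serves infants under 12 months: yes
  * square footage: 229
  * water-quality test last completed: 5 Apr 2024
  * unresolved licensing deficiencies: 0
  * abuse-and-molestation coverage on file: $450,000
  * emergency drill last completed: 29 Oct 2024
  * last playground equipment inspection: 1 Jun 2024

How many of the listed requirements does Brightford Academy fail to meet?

0

1. lead-paint assessment 50 days ago vs limit 60 → met
2. children per supervising staff member 8 ≤ 8 → met
3. unresolved licensing deficiencies 0 ≤ 0 → met
4. abuse-and-molestation coverage $450,000 ≥ $375,000 → met
5. condition 'serves infants under 12 months' holds; water-quality test 259 days ago vs limit 270 → met
6. emergency drill 52 days ago vs limit 90 → met
7. playground equipment inspection 202 days ago vs limit 270 → met
8. fire-safety inspection 341 days ago vs limit 365 → met
Not met: 0 of 8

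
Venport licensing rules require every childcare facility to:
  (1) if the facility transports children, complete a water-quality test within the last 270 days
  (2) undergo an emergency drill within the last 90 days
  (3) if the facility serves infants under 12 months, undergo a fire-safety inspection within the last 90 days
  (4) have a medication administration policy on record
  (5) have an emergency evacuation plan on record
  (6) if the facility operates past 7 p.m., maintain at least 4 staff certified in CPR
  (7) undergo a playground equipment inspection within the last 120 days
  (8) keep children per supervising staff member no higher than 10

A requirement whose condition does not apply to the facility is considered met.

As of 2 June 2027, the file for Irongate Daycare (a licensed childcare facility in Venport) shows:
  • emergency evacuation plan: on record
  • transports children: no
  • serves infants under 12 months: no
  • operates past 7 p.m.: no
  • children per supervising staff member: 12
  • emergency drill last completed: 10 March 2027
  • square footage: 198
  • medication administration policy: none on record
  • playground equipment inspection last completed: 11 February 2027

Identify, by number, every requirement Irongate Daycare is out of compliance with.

1. condition 'transports children' does not hold → requirement n/a → met
2. emergency drill 84 days ago vs limit 90 → met
3. condition 'serves infants under 12 months' does not hold → requirement n/a → met
4. medication administration policy absent → not met
5. emergency evacuation plan present → met
6. condition 'operates past 7 p.m.' does not hold → requirement n/a → met
7. playground equipment inspection 111 days ago vs limit 120 → met
8. children per supervising staff member 12 > 10 → not met
Not met: 4, 8

4, 8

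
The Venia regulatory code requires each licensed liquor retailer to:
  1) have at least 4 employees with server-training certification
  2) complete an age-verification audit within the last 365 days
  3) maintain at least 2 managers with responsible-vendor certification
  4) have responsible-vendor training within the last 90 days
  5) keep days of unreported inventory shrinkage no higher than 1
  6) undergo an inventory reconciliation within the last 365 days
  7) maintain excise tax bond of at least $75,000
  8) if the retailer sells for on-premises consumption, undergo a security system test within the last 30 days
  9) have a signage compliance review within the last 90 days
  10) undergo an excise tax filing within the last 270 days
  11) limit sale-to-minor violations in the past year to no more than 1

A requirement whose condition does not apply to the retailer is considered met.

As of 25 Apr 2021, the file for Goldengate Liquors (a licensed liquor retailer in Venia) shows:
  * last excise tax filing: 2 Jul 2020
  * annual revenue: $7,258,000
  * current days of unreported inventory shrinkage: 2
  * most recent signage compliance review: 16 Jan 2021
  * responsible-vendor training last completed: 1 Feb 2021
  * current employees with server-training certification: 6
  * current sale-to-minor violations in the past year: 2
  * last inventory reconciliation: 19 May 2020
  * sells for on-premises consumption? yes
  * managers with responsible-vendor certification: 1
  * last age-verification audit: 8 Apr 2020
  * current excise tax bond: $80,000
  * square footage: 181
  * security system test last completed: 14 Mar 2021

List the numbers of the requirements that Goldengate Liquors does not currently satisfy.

1. employees with server-training certification 6 ≥ 4 → met
2. age-verification audit 382 days ago vs limit 365 → not met
3. managers with responsible-vendor certification 1 < 2 → not met
4. responsible-vendor training 83 days ago vs limit 90 → met
5. days of unreported inventory shrinkage 2 > 1 → not met
6. inventory reconciliation 341 days ago vs limit 365 → met
7. excise tax bond $80,000 ≥ $75,000 → met
8. condition 'sells for on-premises consumption' holds; security system test 42 days ago vs limit 30 → not met
9. signage compliance review 99 days ago vs limit 90 → not met
10. excise tax filing 297 days ago vs limit 270 → not met
11. sale-to-minor violations in the past year 2 > 1 → not met
Not met: 2, 3, 5, 8, 9, 10, 11

2, 3, 5, 8, 9, 10, 11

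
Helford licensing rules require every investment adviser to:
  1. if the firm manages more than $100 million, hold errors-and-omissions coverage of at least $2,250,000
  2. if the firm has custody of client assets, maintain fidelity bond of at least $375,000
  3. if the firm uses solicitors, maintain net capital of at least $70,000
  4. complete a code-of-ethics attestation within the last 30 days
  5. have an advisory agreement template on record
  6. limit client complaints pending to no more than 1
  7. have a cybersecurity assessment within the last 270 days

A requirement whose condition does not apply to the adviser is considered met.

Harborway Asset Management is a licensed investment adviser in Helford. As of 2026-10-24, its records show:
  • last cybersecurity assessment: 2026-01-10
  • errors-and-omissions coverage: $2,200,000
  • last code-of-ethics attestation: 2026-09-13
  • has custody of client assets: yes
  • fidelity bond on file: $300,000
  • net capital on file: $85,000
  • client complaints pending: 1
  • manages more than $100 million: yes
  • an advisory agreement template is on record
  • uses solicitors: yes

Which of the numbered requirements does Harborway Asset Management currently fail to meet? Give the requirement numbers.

1. condition 'manages more than $100 million' holds; errors-and-omissions coverage $2,200,000 < $2,250,000 → not met
2. condition 'has custody of client assets' holds; fidelity bond $300,000 < $375,000 → not met
3. condition 'uses solicitors' holds; net capital $85,000 ≥ $70,000 → met
4. code-of-ethics attestation 41 days ago vs limit 30 → not met
5. advisory agreement template present → met
6. client complaints pending 1 ≤ 1 → met
7. cybersecurity assessment 287 days ago vs limit 270 → not met
Not met: 1, 2, 4, 7

1, 2, 4, 7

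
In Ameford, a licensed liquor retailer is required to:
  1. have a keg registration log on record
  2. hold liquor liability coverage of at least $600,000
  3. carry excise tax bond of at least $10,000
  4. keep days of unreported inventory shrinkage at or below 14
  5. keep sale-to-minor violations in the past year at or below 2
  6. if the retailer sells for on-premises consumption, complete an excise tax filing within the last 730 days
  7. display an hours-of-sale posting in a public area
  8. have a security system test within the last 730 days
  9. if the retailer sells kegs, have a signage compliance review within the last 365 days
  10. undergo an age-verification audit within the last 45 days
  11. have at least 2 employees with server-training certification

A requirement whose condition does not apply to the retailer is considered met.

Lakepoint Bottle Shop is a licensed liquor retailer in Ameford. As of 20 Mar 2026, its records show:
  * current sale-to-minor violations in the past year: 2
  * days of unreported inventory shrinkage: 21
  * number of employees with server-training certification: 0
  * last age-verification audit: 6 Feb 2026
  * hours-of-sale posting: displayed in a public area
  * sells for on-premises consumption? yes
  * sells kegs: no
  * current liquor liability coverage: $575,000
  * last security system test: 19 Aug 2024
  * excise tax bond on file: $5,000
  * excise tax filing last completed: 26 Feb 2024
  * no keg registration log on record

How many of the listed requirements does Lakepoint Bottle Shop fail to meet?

1. keg registration log absent → not met
2. liquor liability coverage $575,000 < $600,000 → not met
3. excise tax bond $5,000 < $10,000 → not met
4. days of unreported inventory shrinkage 21 > 14 → not met
5. sale-to-minor violations in the past year 2 ≤ 2 → met
6. condition 'sells for on-premises consumption' holds; excise tax filing 753 days ago vs limit 730 → not met
7. hours-of-sale posting present → met
8. security system test 578 days ago vs limit 730 → met
9. condition 'sells kegs' does not hold → requirement n/a → met
10. age-verification audit 42 days ago vs limit 45 → met
11. employees with server-training certification 0 < 2 → not met
Not met: 6 of 11

6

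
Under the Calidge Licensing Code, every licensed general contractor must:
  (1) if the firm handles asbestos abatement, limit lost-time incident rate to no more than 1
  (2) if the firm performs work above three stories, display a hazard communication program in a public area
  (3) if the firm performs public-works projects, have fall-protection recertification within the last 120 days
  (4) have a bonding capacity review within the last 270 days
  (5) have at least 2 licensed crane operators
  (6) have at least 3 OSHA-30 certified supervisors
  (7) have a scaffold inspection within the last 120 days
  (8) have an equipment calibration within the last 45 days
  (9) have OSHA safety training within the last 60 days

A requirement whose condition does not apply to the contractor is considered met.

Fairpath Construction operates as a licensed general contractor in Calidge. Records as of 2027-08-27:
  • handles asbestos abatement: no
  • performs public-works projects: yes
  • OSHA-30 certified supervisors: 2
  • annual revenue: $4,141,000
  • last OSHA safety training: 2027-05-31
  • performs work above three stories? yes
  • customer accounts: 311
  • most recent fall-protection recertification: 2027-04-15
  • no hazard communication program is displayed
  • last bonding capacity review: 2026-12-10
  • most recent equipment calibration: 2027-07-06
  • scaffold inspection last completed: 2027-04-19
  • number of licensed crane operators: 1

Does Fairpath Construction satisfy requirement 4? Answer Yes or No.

Yes

4. bonding capacity review 260 days ago vs limit 270 → met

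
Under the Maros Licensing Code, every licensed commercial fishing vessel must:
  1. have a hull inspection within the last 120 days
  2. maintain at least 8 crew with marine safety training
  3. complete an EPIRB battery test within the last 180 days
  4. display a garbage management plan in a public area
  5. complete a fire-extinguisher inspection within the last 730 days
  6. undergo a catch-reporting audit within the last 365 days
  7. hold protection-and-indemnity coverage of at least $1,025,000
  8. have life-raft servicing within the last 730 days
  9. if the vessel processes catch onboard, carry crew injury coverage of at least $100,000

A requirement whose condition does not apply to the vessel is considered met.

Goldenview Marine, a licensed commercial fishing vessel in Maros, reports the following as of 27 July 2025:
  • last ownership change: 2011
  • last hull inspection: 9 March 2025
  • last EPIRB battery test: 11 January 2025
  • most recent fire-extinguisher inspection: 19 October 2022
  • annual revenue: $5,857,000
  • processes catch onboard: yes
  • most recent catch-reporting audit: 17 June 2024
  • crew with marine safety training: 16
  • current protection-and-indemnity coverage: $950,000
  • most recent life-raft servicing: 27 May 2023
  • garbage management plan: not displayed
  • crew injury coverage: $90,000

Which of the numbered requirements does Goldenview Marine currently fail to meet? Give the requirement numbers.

1, 3, 4, 5, 6, 7, 8, 9

1. hull inspection 140 days ago vs limit 120 → not met
2. crew with marine safety training 16 ≥ 8 → met
3. EPIRB battery test 197 days ago vs limit 180 → not met
4. garbage management plan absent → not met
5. fire-extinguisher inspection 1012 days ago vs limit 730 → not met
6. catch-reporting audit 405 days ago vs limit 365 → not met
7. protection-and-indemnity coverage $950,000 < $1,025,000 → not met
8. life-raft servicing 792 days ago vs limit 730 → not met
9. condition 'processes catch onboard' holds; crew injury coverage $90,000 < $100,000 → not met
Not met: 1, 3, 4, 5, 6, 7, 8, 9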